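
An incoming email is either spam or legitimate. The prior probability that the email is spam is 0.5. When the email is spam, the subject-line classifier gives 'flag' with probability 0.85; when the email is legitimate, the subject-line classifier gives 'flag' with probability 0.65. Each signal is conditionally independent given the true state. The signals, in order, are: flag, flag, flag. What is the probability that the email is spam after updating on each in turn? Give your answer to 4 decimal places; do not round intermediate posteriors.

0.6910

After 'flag': P(spam) = 0.85·0.5000 / (0.85·0.5000 + 0.65·0.5000) ≈ 0.5667
After 'flag': P(spam) = 0.85·0.5667 / (0.85·0.5667 + 0.65·0.4333) ≈ 0.6310
After 'flag': P(spam) = 0.85·0.6310 / (0.85·0.6310 + 0.65·0.3690) ≈ 0.6910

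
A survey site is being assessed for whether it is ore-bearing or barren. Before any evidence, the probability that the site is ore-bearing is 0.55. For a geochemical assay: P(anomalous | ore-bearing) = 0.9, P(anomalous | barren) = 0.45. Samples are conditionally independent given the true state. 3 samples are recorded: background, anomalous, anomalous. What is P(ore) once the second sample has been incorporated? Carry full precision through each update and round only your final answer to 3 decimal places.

0.308

After 'background': P(ore) = 0.1·0.5500 / (0.1·0.5500 + 0.55·0.4500) ≈ 0.1818
After 'anomalous': P(ore) = 0.9·0.1818 / (0.9·0.1818 + 0.45·0.8182) ≈ 0.3077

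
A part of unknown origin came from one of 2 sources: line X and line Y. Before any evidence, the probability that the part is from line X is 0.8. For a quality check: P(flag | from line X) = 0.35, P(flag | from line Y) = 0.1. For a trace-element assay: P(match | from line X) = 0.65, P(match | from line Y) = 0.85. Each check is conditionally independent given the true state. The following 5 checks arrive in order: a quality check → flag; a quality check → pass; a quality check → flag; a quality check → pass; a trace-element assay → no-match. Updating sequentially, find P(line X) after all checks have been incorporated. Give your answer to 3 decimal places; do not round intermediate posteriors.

0.984

After a quality check='flag': P(line X) = 0.35·0.8000 / (0.35·0.8000 + 0.1·0.2000) ≈ 0.9333
After a quality check='pass': P(line X) = 0.65·0.9333 / (0.65·0.9333 + 0.9·0.0667) ≈ 0.9100
After a quality check='flag': P(line X) = 0.35·0.9100 / (0.35·0.9100 + 0.1·0.0900) ≈ 0.9725
After a quality check='pass': P(line X) = 0.65·0.9725 / (0.65·0.9725 + 0.9·0.0275) ≈ 0.9623
After a trace-element assay='no-match': P(line X) = 0.35·0.9623 / (0.35·0.9623 + 0.15·0.0377) ≈ 0.9835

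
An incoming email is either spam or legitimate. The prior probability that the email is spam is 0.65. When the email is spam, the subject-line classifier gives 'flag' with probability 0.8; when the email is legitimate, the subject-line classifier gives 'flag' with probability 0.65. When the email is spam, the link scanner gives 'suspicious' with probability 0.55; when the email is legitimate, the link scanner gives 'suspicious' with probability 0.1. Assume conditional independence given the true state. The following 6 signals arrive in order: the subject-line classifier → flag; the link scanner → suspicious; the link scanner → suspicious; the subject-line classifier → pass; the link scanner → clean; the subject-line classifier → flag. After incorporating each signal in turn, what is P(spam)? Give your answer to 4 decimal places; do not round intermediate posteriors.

Each posterior becomes the prior for the next update.
After the subject-line classifier='flag': P(spam) = 0.8·0.6500 / (0.8·0.6500 + 0.65·0.3500) ≈ 0.6957
After the link scanner='suspicious': P(spam) = 0.55·0.6957 / (0.55·0.6957 + 0.1·0.3043) ≈ 0.9263
After the link scanner='suspicious': P(spam) = 0.55·0.9263 / (0.55·0.9263 + 0.1·0.0737) ≈ 0.9857
After the subject-line classifier='pass': P(spam) = 0.2·0.9857 / (0.2·0.9857 + 0.35·0.0143) ≈ 0.9753
After the link scanner='clean': P(spam) = 0.45·0.9753 / (0.45·0.9753 + 0.9·0.0247) ≈ 0.9518
After the subject-line classifier='flag': P(spam) = 0.8·0.9518 / (0.8·0.9518 + 0.65·0.0482) ≈ 0.9605

0.9605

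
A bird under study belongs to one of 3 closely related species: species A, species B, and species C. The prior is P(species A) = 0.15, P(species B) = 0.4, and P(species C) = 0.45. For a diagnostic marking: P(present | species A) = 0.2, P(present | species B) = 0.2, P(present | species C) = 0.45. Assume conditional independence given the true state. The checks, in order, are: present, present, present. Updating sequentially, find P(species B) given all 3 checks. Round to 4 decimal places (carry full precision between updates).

0.0705

After 'present': normaliser = 0.2·0.1500 + 0.2·0.4000 + 0.45·0.4500; P(species A) ≈ 0.0960, P(species B) ≈ 0.2560, P(species C) ≈ 0.6480
After 'present': normaliser = 0.2·0.0960 + 0.2·0.2560 + 0.45·0.6480; P(species A) ≈ 0.0530, P(species B) ≈ 0.1414, P(species C) ≈ 0.8055
After 'present': normaliser = 0.2·0.0530 + 0.2·0.1414 + 0.45·0.8055; P(species A) ≈ 0.0264, P(species B) ≈ 0.0705, P(species C) ≈ 0.9031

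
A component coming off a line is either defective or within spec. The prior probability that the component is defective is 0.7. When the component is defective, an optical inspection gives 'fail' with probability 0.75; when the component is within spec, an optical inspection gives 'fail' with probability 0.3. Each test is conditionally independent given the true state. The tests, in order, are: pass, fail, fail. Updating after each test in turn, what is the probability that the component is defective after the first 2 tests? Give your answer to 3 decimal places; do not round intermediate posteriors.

0.676

Each posterior becomes the prior for the next update.
After 'pass': P(defective) = 0.25·0.7000 / (0.25·0.7000 + 0.7·0.3000) ≈ 0.4545
After 'fail': P(defective) = 0.75·0.4545 / (0.75·0.4545 + 0.3·0.5455) ≈ 0.6757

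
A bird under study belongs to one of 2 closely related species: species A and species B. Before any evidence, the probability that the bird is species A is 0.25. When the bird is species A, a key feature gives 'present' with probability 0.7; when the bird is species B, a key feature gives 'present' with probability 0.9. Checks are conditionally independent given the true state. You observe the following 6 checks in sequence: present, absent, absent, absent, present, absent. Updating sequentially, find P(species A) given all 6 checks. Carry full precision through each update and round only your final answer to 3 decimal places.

0.942

After 'present': P(species A) = 0.7·0.2500 / (0.7·0.2500 + 0.9·0.7500) ≈ 0.2059
After 'absent': P(species A) = 0.3·0.2059 / (0.3·0.2059 + 0.1·0.7941) ≈ 0.4375
After 'absent': P(species A) = 0.3·0.4375 / (0.3·0.4375 + 0.1·0.5625) ≈ 0.7000
After 'absent': P(species A) = 0.3·0.7000 / (0.3·0.7000 + 0.1·0.3000) ≈ 0.8750
After 'present': P(species A) = 0.7·0.8750 / (0.7·0.8750 + 0.9·0.1250) ≈ 0.8448
After 'absent': P(species A) = 0.3·0.8448 / (0.3·0.8448 + 0.1·0.1552) ≈ 0.9423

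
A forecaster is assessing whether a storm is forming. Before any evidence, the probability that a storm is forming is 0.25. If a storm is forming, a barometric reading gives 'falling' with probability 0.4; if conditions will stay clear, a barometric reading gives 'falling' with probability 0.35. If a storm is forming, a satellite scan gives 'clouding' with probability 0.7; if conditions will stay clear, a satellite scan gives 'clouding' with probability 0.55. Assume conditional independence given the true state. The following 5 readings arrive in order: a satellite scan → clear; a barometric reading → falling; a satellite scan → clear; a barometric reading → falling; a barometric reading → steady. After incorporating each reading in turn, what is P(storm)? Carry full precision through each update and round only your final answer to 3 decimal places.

0.152

After a satellite scan='clear': P(storm) = 0.3·0.2500 / (0.3·0.2500 + 0.45·0.7500) ≈ 0.1818
After a barometric reading='falling': P(storm) = 0.4·0.1818 / (0.4·0.1818 + 0.35·0.8182) ≈ 0.2025
After a satellite scan='clear': P(storm) = 0.3·0.2025 / (0.3·0.2025 + 0.45·0.7975) ≈ 0.1448
After a barometric reading='falling': P(storm) = 0.4·0.1448 / (0.4·0.1448 + 0.35·0.8552) ≈ 0.1621
After a barometric reading='steady': P(storm) = 0.6·0.1621 / (0.6·0.1621 + 0.65·0.8379) ≈ 0.1515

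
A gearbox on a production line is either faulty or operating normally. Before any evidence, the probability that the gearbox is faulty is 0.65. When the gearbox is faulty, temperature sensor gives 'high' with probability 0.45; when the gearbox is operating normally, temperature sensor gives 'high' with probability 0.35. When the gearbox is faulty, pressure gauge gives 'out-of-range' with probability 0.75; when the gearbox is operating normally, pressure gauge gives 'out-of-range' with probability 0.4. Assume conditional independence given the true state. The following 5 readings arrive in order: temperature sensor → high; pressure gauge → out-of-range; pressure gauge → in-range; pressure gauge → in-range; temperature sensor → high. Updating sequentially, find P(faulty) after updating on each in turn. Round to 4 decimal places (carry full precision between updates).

After temperature sensor='high': P(faulty) = 0.45·0.6500 / (0.45·0.6500 + 0.35·0.3500) ≈ 0.7048
After pressure gauge='out-of-range': P(faulty) = 0.75·0.7048 / (0.75·0.7048 + 0.4·0.2952) ≈ 0.8174
After pressure gauge='in-range': P(faulty) = 0.25·0.8174 / (0.25·0.8174 + 0.6·0.1826) ≈ 0.6510
After pressure gauge='in-range': P(faulty) = 0.25·0.6510 / (0.25·0.6510 + 0.6·0.3490) ≈ 0.4373
After temperature sensor='high': P(faulty) = 0.45·0.4373 / (0.45·0.4373 + 0.35·0.5627) ≈ 0.4998

0.4998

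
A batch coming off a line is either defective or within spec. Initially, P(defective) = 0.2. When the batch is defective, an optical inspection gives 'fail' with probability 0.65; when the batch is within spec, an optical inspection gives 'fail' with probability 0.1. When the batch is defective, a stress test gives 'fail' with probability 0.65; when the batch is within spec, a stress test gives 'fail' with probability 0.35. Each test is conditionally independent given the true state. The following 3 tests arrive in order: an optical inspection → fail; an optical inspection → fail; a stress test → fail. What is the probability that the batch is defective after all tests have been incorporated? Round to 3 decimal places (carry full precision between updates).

After an optical inspection='fail': P(defective) = 0.65·0.2000 / (0.65·0.2000 + 0.1·0.8000) ≈ 0.6190
After an optical inspection='fail': P(defective) = 0.65·0.6190 / (0.65·0.6190 + 0.1·0.3810) ≈ 0.9135
After a stress test='fail': P(defective) = 0.65·0.9135 / (0.65·0.9135 + 0.35·0.0865) ≈ 0.9515

0.951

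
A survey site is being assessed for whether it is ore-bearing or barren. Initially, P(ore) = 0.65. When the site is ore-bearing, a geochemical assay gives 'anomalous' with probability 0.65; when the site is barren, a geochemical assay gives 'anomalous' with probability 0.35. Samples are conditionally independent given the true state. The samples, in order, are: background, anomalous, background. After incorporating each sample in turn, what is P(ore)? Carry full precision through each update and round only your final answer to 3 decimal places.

After 'background': P(ore) = 0.35·0.6500 / (0.35·0.6500 + 0.65·0.3500) ≈ 0.5000
After 'anomalous': P(ore) = 0.65·0.5000 / (0.65·0.5000 + 0.35·0.5000) ≈ 0.6500
After 'background': P(ore) = 0.35·0.6500 / (0.35·0.6500 + 0.65·0.3500) ≈ 0.5000

0.500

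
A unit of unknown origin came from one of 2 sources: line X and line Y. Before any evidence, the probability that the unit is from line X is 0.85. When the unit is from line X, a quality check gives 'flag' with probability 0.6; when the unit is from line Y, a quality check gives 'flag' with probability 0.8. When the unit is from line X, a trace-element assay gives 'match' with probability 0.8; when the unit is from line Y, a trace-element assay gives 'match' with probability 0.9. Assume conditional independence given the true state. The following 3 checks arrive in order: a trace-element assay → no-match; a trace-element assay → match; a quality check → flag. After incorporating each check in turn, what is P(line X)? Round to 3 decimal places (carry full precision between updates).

0.883

After a trace-element assay='no-match': P(line X) = 0.2·0.8500 / (0.2·0.8500 + 0.1·0.1500) ≈ 0.9189
After a trace-element assay='match': P(line X) = 0.8·0.9189 / (0.8·0.9189 + 0.9·0.0811) ≈ 0.9097
After a quality check='flag': P(line X) = 0.6·0.9097 / (0.6·0.9097 + 0.8·0.0903) ≈ 0.8831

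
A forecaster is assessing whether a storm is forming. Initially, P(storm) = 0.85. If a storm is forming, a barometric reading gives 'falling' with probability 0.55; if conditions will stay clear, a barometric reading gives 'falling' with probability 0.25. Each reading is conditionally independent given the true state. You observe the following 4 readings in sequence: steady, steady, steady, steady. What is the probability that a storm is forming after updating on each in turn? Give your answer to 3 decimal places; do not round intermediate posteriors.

After 'steady': P(storm) = 0.45·0.8500 / (0.45·0.8500 + 0.75·0.1500) ≈ 0.7727
After 'steady': P(storm) = 0.45·0.7727 / (0.45·0.7727 + 0.75·0.2273) ≈ 0.6711
After 'steady': P(storm) = 0.45·0.6711 / (0.45·0.6711 + 0.75·0.3289) ≈ 0.5504
After 'steady': P(storm) = 0.45·0.5504 / (0.45·0.5504 + 0.75·0.4496) ≈ 0.4234

0.423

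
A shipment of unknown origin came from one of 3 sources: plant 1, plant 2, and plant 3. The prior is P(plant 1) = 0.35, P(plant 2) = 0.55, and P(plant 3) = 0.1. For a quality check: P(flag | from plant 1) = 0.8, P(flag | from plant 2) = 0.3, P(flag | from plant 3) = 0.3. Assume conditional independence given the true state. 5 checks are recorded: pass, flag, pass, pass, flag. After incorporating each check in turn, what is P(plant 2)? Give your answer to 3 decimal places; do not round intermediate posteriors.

0.777

After 'pass': normaliser = 0.2·0.3500 + 0.7·0.5500 + 0.7·0.1000; P(plant 1) ≈ 0.1333, P(plant 2) ≈ 0.7333, P(plant 3) ≈ 0.1333
After 'flag': normaliser = 0.8·0.1333 + 0.3·0.7333 + 0.3·0.1333; P(plant 1) ≈ 0.2909, P(plant 2) ≈ 0.6000, P(plant 3) ≈ 0.1091
After 'pass': normaliser = 0.2·0.2909 + 0.7·0.6000 + 0.7·0.1091; P(plant 1) ≈ 0.1049, P(plant 2) ≈ 0.7574, P(plant 3) ≈ 0.1377
After 'pass': normaliser = 0.2·0.1049 + 0.7·0.7574 + 0.7·0.1377; P(plant 1) ≈ 0.0324, P(plant 2) ≈ 0.8187, P(plant 3) ≈ 0.1489
After 'flag': normaliser = 0.8·0.0324 + 0.3·0.8187 + 0.3·0.1489; P(plant 1) ≈ 0.0820, P(plant 2) ≈ 0.7768, P(plant 3) ≈ 0.1412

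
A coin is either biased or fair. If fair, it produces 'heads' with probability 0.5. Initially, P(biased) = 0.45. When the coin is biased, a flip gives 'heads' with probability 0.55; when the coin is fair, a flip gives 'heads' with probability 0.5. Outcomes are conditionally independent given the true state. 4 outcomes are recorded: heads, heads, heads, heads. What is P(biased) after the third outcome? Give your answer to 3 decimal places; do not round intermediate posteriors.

0.521

After 'heads': P(biased) = 0.55·0.4500 / (0.55·0.4500 + 0.5·0.5500) ≈ 0.4737
After 'heads': P(biased) = 0.55·0.4737 / (0.55·0.4737 + 0.5·0.5263) ≈ 0.4975
After 'heads': P(biased) = 0.55·0.4975 / (0.55·0.4975 + 0.5·0.5025) ≈ 0.5213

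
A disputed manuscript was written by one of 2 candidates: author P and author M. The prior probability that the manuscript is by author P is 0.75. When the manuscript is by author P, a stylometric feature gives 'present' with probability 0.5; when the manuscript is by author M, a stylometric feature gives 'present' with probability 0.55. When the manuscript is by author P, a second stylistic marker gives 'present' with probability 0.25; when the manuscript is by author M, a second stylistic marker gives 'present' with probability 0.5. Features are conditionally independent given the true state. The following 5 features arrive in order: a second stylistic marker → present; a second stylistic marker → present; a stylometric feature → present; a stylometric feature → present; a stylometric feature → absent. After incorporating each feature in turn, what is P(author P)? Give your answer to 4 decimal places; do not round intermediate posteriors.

Each posterior becomes the prior for the next update.
After a second stylistic marker='present': P(author P) = 0.25·0.7500 / (0.25·0.7500 + 0.5·0.2500) ≈ 0.6000
After a second stylistic marker='present': P(author P) = 0.25·0.6000 / (0.25·0.6000 + 0.5·0.4000) ≈ 0.4286
After a stylometric feature='present': P(author P) = 0.5·0.4286 / (0.5·0.4286 + 0.55·0.5714) ≈ 0.4054
After a stylometric feature='present': P(author P) = 0.5·0.4054 / (0.5·0.4054 + 0.55·0.5946) ≈ 0.3827
After a stylometric feature='absent': P(author P) = 0.5·0.3827 / (0.5·0.3827 + 0.45·0.6173) ≈ 0.4078

0.4078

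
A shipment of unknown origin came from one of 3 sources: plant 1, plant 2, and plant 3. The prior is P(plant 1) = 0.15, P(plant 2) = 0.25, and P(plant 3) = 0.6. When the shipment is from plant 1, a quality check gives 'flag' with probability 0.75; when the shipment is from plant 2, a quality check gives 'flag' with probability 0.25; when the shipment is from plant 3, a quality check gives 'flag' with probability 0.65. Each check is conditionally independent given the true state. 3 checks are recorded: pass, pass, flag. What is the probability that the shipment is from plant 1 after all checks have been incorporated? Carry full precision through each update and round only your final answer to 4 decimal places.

Apply Bayes' rule sequentially, carrying P(plant 1) forward.
After 'pass': normaliser = 0.25·0.1500 + 0.75·0.2500 + 0.35·0.6000; P(plant 1) ≈ 0.0862, P(plant 2) ≈ 0.4310, P(plant 3) ≈ 0.4828
After 'pass': normaliser = 0.25·0.0862 + 0.75·0.4310 + 0.35·0.4828; P(plant 1) ≈ 0.0419, P(plant 2) ≈ 0.6292, P(plant 3) ≈ 0.3289
After 'flag': normaliser = 0.75·0.0419 + 0.25·0.6292 + 0.65·0.3289; P(plant 1) ≈ 0.0782, P(plant 2) ≈ 0.3908, P(plant 3) ≈ 0.5311

0.0782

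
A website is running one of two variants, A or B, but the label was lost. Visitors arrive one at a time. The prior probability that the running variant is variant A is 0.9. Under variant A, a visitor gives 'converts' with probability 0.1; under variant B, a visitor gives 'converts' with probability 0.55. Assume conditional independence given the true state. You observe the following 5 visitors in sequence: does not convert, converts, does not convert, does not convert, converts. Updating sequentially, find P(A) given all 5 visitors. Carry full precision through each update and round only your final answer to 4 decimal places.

After 'does not convert': P(A) = 0.9·0.9000 / (0.9·0.9000 + 0.45·0.1000) ≈ 0.9474
After 'converts': P(A) = 0.1·0.9474 / (0.1·0.9474 + 0.55·0.0526) ≈ 0.7660
After 'does not convert': P(A) = 0.9·0.7660 / (0.9·0.7660 + 0.45·0.2340) ≈ 0.8675
After 'does not convert': P(A) = 0.9·0.8675 / (0.9·0.8675 + 0.45·0.1325) ≈ 0.9290
After 'converts': P(A) = 0.1·0.9290 / (0.1·0.9290 + 0.55·0.0710) ≈ 0.7042

0.7042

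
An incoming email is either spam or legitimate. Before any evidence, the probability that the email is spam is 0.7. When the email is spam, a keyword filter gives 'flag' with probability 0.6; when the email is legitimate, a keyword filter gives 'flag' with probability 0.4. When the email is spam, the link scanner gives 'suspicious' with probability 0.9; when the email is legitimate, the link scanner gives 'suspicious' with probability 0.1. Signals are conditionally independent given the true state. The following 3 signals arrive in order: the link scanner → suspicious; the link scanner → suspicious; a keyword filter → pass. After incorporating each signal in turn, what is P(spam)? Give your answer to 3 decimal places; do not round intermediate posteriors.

0.992

Each posterior becomes the prior for the next update.
After the link scanner='suspicious': P(spam) = 0.9·0.7000 / (0.9·0.7000 + 0.1·0.3000) ≈ 0.9545
After the link scanner='suspicious': P(spam) = 0.9·0.9545 / (0.9·0.9545 + 0.1·0.0455) ≈ 0.9947
After a keyword filter='pass': P(spam) = 0.4·0.9947 / (0.4·0.9947 + 0.6·0.0053) ≈ 0.9921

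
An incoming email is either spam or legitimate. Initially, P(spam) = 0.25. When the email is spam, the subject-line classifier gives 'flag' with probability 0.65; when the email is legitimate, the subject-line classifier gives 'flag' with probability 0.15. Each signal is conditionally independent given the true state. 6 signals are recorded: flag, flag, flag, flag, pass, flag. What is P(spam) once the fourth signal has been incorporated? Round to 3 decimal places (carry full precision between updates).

After 'flag': P(spam) = 0.65·0.2500 / (0.65·0.2500 + 0.15·0.7500) ≈ 0.5909
After 'flag': P(spam) = 0.65·0.5909 / (0.65·0.5909 + 0.15·0.4091) ≈ 0.8622
After 'flag': P(spam) = 0.65·0.8622 / (0.65·0.8622 + 0.15·0.1378) ≈ 0.9644
After 'flag': P(spam) = 0.65·0.9644 / (0.65·0.9644 + 0.15·0.0356) ≈ 0.9916

0.992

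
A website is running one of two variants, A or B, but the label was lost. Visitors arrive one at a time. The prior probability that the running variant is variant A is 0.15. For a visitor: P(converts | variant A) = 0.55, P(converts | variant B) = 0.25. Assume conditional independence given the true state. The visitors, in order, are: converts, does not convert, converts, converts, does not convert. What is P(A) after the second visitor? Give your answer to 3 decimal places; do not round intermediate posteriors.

After 'converts': P(A) = 0.55·0.1500 / (0.55·0.1500 + 0.25·0.8500) ≈ 0.2797
After 'does not convert': P(A) = 0.45·0.2797 / (0.45·0.2797 + 0.75·0.7203) ≈ 0.1889

0.189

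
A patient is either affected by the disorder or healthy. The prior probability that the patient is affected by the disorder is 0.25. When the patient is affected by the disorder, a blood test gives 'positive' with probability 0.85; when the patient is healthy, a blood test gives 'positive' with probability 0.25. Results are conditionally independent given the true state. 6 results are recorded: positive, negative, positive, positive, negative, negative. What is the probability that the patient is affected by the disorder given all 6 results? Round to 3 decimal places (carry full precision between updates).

0.095

Each posterior becomes the prior for the next update.
After 'positive': P(affected) = 0.85·0.2500 / (0.85·0.2500 + 0.25·0.7500) ≈ 0.5312
After 'negative': P(affected) = 0.15·0.5312 / (0.15·0.5312 + 0.75·0.4688) ≈ 0.1848
After 'positive': P(affected) = 0.85·0.1848 / (0.85·0.1848 + 0.25·0.8152) ≈ 0.4352
After 'positive': P(affected) = 0.85·0.4352 / (0.85·0.4352 + 0.25·0.5648) ≈ 0.7238
After 'negative': P(affected) = 0.15·0.7238 / (0.15·0.7238 + 0.75·0.2762) ≈ 0.3439
After 'negative': P(affected) = 0.15·0.3439 / (0.15·0.3439 + 0.75·0.6561) ≈ 0.0949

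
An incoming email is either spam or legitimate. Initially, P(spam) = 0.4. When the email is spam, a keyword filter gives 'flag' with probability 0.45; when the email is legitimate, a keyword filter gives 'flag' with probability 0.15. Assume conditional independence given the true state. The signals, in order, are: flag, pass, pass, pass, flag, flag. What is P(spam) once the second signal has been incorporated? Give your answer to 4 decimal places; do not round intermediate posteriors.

0.5641

After 'flag': P(spam) = 0.45·0.4000 / (0.45·0.4000 + 0.15·0.6000) ≈ 0.6667
After 'pass': P(spam) = 0.55·0.6667 / (0.55·0.6667 + 0.85·0.3333) ≈ 0.5641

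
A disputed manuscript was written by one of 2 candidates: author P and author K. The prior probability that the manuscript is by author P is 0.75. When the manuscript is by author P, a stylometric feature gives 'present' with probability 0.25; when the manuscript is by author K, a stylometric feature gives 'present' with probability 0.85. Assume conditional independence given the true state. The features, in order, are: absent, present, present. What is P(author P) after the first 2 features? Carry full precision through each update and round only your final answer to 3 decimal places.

Each posterior becomes the prior for the next update.
After 'absent': P(author P) = 0.75·0.7500 / (0.75·0.7500 + 0.15·0.2500) ≈ 0.9375
After 'present': P(author P) = 0.25·0.9375 / (0.25·0.9375 + 0.85·0.0625) ≈ 0.8152

0.815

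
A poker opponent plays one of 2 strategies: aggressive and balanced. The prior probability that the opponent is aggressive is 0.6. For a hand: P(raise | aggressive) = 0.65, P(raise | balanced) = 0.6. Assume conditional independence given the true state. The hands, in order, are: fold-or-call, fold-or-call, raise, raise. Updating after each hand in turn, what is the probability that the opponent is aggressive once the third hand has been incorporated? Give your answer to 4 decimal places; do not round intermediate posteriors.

Each posterior becomes the prior for the next update.
After 'fold-or-call': P(aggressive) = 0.35·0.6000 / (0.35·0.6000 + 0.4·0.4000) ≈ 0.5676
After 'fold-or-call': P(aggressive) = 0.35·0.5676 / (0.35·0.5676 + 0.4·0.4324) ≈ 0.5345
After 'raise': P(aggressive) = 0.65·0.5345 / (0.65·0.5345 + 0.6·0.4655) ≈ 0.5544

0.5544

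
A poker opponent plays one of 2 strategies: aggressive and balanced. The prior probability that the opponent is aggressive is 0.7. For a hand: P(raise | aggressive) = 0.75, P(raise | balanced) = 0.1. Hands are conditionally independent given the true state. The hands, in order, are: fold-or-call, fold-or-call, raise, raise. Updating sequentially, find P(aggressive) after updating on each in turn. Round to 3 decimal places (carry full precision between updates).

After 'fold-or-call': P(aggressive) = 0.25·0.7000 / (0.25·0.7000 + 0.9·0.3000) ≈ 0.3933
After 'fold-or-call': P(aggressive) = 0.25·0.3933 / (0.25·0.3933 + 0.9·0.6067) ≈ 0.1526
After 'raise': P(aggressive) = 0.75·0.1526 / (0.75·0.1526 + 0.1·0.8474) ≈ 0.5745
After 'raise': P(aggressive) = 0.75·0.5745 / (0.75·0.5745 + 0.1·0.4255) ≈ 0.9101

0.910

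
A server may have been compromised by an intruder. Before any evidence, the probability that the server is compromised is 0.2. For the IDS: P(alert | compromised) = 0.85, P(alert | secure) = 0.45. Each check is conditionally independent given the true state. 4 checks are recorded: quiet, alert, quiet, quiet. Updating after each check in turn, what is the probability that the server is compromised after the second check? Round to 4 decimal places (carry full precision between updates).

0.1141

After 'quiet': P(compromised) = 0.15·0.2000 / (0.15·0.2000 + 0.55·0.8000) ≈ 0.0638
After 'alert': P(compromised) = 0.85·0.0638 / (0.85·0.0638 + 0.45·0.9362) ≈ 0.1141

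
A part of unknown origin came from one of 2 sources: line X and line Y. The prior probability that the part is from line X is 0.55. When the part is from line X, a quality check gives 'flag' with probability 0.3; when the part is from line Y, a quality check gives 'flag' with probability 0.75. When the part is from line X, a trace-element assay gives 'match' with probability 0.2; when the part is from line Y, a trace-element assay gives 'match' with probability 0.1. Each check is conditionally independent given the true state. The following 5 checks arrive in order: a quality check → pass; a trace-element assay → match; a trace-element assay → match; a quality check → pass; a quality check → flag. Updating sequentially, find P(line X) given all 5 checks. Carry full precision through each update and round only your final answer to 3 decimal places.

0.939

After a quality check='pass': P(line X) = 0.7·0.5500 / (0.7·0.5500 + 0.25·0.4500) ≈ 0.7739
After a trace-element assay='match': P(line X) = 0.2·0.7739 / (0.2·0.7739 + 0.1·0.2261) ≈ 0.8725
After a trace-element assay='match': P(line X) = 0.2·0.8725 / (0.2·0.8725 + 0.1·0.1275) ≈ 0.9319
After a quality check='pass': P(line X) = 0.7·0.9319 / (0.7·0.9319 + 0.25·0.0681) ≈ 0.9746
After a quality check='flag': P(line X) = 0.3·0.9746 / (0.3·0.9746 + 0.75·0.0254) ≈ 0.9388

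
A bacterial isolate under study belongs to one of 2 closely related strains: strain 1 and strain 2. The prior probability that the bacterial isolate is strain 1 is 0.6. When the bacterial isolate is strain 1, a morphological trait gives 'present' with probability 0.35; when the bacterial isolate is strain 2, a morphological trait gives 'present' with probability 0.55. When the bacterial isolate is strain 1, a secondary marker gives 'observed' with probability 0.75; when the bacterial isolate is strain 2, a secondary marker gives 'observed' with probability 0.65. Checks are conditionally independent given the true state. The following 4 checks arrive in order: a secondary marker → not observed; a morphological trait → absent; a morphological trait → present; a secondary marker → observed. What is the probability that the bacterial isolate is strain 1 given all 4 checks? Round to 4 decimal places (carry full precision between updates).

0.5319

After a secondary marker='not observed': P(strain 1) = 0.25·0.6000 / (0.25·0.6000 + 0.35·0.4000) ≈ 0.5172
After a morphological trait='absent': P(strain 1) = 0.65·0.5172 / (0.65·0.5172 + 0.45·0.4828) ≈ 0.6075
After a morphological trait='present': P(strain 1) = 0.35·0.6075 / (0.35·0.6075 + 0.55·0.3925) ≈ 0.4962
After a secondary marker='observed': P(strain 1) = 0.75·0.4962 / (0.75·0.4962 + 0.65·0.5038) ≈ 0.5319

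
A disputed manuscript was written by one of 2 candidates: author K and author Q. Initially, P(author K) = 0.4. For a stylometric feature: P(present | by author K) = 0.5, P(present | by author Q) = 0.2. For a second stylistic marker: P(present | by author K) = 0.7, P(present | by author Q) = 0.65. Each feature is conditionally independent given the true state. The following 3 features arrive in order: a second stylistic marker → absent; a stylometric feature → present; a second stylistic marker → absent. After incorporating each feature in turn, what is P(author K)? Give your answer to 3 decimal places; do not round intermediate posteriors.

After a second stylistic marker='absent': P(author K) = 0.3·0.4000 / (0.3·0.4000 + 0.35·0.6000) ≈ 0.3636
After a stylometric feature='present': P(author K) = 0.5·0.3636 / (0.5·0.3636 + 0.2·0.6364) ≈ 0.5882
After a second stylistic marker='absent': P(author K) = 0.3·0.5882 / (0.3·0.5882 + 0.35·0.4118) ≈ 0.5505

0.550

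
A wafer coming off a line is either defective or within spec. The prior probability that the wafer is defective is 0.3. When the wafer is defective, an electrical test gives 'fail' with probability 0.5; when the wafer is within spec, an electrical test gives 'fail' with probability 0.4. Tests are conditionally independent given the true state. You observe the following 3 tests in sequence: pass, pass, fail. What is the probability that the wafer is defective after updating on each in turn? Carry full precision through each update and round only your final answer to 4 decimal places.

After 'pass': P(defective) = 0.5·0.3000 / (0.5·0.3000 + 0.6·0.7000) ≈ 0.2632
After 'pass': P(defective) = 0.5·0.2632 / (0.5·0.2632 + 0.6·0.7368) ≈ 0.2294
After 'fail': P(defective) = 0.5·0.2294 / (0.5·0.2294 + 0.4·0.7706) ≈ 0.2711

0.2711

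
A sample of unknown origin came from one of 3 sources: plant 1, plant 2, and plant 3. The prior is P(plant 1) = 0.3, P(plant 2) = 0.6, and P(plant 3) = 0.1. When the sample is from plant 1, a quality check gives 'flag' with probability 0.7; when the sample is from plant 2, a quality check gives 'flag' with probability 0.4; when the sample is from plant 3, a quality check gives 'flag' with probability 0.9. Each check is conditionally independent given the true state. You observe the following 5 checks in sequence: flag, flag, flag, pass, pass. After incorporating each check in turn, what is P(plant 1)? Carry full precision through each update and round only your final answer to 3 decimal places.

Apply Bayes' rule sequentially, carrying P(plant 1) forward.
After 'flag': normaliser = 0.7·0.3000 + 0.4·0.6000 + 0.9·0.1000; P(plant 1) ≈ 0.3889, P(plant 2) ≈ 0.4444, P(plant 3) ≈ 0.1667
After 'flag': normaliser = 0.7·0.3889 + 0.4·0.4444 + 0.9·0.1667; P(plant 1) ≈ 0.4537, P(plant 2) ≈ 0.2963, P(plant 3) ≈ 0.2500
After 'flag': normaliser = 0.7·0.4537 + 0.4·0.2963 + 0.9·0.2500; P(plant 1) ≈ 0.4804, P(plant 2) ≈ 0.1793, P(plant 3) ≈ 0.3403
After 'pass': normaliser = 0.3·0.4804 + 0.6·0.1793 + 0.1·0.3403; P(plant 1) ≈ 0.5044, P(plant 2) ≈ 0.3765, P(plant 3) ≈ 0.1191
After 'pass': normaliser = 0.3·0.5044 + 0.6·0.3765 + 0.1·0.1191; P(plant 1) ≈ 0.3889, P(plant 2) ≈ 0.5805, P(plant 3) ≈ 0.0306

0.389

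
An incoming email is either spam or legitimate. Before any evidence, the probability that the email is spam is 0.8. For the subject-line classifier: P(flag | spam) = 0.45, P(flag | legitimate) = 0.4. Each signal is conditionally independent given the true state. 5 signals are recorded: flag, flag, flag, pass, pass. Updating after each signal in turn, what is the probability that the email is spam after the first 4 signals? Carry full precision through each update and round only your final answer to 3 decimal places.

0.839

After 'flag': P(spam) = 0.45·0.8000 / (0.45·0.8000 + 0.4·0.2000) ≈ 0.8182
After 'flag': P(spam) = 0.45·0.8182 / (0.45·0.8182 + 0.4·0.1818) ≈ 0.8351
After 'flag': P(spam) = 0.45·0.8351 / (0.45·0.8351 + 0.4·0.1649) ≈ 0.8506
After 'pass': P(spam) = 0.55·0.8506 / (0.55·0.8506 + 0.6·0.1494) ≈ 0.8392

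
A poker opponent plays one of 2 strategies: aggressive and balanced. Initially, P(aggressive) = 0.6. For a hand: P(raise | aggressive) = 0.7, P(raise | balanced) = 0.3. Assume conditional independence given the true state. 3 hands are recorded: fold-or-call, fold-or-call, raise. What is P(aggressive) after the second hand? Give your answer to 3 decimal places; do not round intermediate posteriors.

0.216

After 'fold-or-call': P(aggressive) = 0.3·0.6000 / (0.3·0.6000 + 0.7·0.4000) ≈ 0.3913
After 'fold-or-call': P(aggressive) = 0.3·0.3913 / (0.3·0.3913 + 0.7·0.6087) ≈ 0.2160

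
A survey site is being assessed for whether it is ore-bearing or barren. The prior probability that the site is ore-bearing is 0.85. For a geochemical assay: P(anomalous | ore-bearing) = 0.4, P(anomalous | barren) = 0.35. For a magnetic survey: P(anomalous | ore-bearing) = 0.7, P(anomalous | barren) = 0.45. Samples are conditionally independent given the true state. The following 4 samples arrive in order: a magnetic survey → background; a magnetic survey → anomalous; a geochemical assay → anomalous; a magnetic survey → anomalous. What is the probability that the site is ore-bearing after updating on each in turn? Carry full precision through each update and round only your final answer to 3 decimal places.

0.895

After a magnetic survey='background': P(ore) = 0.3·0.8500 / (0.3·0.8500 + 0.55·0.1500) ≈ 0.7556
After a magnetic survey='anomalous': P(ore) = 0.7·0.7556 / (0.7·0.7556 + 0.45·0.2444) ≈ 0.8278
After a geochemical assay='anomalous': P(ore) = 0.4·0.8278 / (0.4·0.8278 + 0.35·0.1722) ≈ 0.8460
After a magnetic survey='anomalous': P(ore) = 0.7·0.8460 / (0.7·0.8460 + 0.45·0.1540) ≈ 0.8953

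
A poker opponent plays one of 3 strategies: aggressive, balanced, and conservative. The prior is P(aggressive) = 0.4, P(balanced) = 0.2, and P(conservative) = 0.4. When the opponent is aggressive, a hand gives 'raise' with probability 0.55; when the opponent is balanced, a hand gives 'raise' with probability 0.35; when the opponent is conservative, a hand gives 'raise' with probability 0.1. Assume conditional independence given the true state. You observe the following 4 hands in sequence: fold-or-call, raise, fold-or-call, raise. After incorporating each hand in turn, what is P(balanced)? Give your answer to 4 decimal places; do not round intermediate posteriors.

0.2717

After 'fold-or-call': normaliser = 0.45·0.4000 + 0.65·0.2000 + 0.9·0.4000; P(aggressive) ≈ 0.2687, P(balanced) ≈ 0.1940, P(conservative) ≈ 0.5373
After 'raise': normaliser = 0.55·0.2687 + 0.35·0.1940 + 0.1·0.5373; P(aggressive) ≈ 0.5485, P(balanced) ≈ 0.2521, P(conservative) ≈ 0.1994
After 'fold-or-call': normaliser = 0.45·0.5485 + 0.65·0.2521 + 0.9·0.1994; P(aggressive) ≈ 0.4182, P(balanced) ≈ 0.2776, P(conservative) ≈ 0.3042
After 'raise': normaliser = 0.55·0.4182 + 0.35·0.2776 + 0.1·0.3042; P(aggressive) ≈ 0.6432, P(balanced) ≈ 0.2717, P(conservative) ≈ 0.0851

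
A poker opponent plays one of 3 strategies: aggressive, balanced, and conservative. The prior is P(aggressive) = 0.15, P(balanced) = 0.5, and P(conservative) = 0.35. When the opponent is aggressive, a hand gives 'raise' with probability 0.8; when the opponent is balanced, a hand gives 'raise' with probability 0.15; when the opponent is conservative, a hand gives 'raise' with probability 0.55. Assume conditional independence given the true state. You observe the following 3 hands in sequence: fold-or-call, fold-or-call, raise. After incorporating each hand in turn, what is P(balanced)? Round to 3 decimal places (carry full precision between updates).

Each posterior becomes the prior for the next update.
After 'fold-or-call': normaliser = 0.2·0.1500 + 0.85·0.5000 + 0.45·0.3500; P(aggressive) ≈ 0.0490, P(balanced) ≈ 0.6939, P(conservative) ≈ 0.2571
After 'fold-or-call': normaliser = 0.2·0.0490 + 0.85·0.6939 + 0.45·0.2571; P(aggressive) ≈ 0.0137, P(balanced) ≈ 0.8245, P(conservative) ≈ 0.1618
After 'raise': normaliser = 0.8·0.0137 + 0.15·0.8245 + 0.55·0.1618; P(aggressive) ≈ 0.0490, P(balanced) ≈ 0.5531, P(conservative) ≈ 0.3979

0.553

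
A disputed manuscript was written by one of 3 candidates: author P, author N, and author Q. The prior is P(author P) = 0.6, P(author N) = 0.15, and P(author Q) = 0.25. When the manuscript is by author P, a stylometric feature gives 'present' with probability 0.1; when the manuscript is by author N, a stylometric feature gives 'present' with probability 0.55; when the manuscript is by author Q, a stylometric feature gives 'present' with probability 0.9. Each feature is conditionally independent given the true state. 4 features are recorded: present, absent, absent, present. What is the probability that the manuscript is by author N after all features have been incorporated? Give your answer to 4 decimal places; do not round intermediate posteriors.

After 'present': normaliser = 0.1·0.6000 + 0.55·0.1500 + 0.9·0.2500; P(author P) ≈ 0.1633, P(author N) ≈ 0.2245, P(author Q) ≈ 0.6122
After 'absent': normaliser = 0.9·0.1633 + 0.45·0.2245 + 0.1·0.6122; P(author P) ≈ 0.4752, P(author N) ≈ 0.3267, P(author Q) ≈ 0.1980
After 'absent': normaliser = 0.9·0.4752 + 0.45·0.3267 + 0.1·0.1980; P(author P) ≈ 0.7194, P(author N) ≈ 0.2473, P(author Q) ≈ 0.0333
After 'present': normaliser = 0.1·0.7194 + 0.55·0.2473 + 0.9·0.0333; P(author P) ≈ 0.3024, P(author N) ≈ 0.5717, P(author Q) ≈ 0.1260

0.5717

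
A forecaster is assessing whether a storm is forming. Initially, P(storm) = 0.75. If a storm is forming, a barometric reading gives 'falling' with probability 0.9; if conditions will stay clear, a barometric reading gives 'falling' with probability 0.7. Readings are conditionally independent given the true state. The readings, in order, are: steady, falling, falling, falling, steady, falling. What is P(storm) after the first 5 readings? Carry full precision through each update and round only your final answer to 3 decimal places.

0.415

After 'steady': P(storm) = 0.1·0.7500 / (0.1·0.7500 + 0.3·0.2500) ≈ 0.5000
After 'falling': P(storm) = 0.9·0.5000 / (0.9·0.5000 + 0.7·0.5000) ≈ 0.5625
After 'falling': P(storm) = 0.9·0.5625 / (0.9·0.5625 + 0.7·0.4375) ≈ 0.6231
After 'falling': P(storm) = 0.9·0.6231 / (0.9·0.6231 + 0.7·0.3769) ≈ 0.6800
After 'steady': P(storm) = 0.1·0.6800 / (0.1·0.6800 + 0.3·0.3200) ≈ 0.4147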